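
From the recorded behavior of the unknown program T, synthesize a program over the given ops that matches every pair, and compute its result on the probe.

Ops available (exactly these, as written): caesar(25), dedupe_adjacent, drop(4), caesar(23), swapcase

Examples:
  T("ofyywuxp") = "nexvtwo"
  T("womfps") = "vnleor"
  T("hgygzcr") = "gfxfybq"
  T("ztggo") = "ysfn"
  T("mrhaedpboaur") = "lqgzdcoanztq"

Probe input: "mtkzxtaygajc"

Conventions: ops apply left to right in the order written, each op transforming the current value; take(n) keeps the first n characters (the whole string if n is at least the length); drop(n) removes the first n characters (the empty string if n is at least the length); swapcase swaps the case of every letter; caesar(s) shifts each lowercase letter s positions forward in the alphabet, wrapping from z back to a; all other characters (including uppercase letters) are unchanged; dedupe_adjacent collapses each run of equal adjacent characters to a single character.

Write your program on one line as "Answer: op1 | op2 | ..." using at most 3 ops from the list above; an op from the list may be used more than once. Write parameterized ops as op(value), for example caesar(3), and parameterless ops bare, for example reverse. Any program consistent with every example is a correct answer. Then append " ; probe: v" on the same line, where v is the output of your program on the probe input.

caesar(25) | dedupe_adjacent ; probe: "lsjywszxfzib"

Check, running the answer program on each example:
  "ofyywuxp" -> "nexxvtwo" -> "nexvtwo"
  "womfps" -> "vnleor" -> "vnleor"
  "hgygzcr" -> "gfxfybq" -> "gfxfybq"
  "ztggo" -> "ysffn" -> "ysfn"
  "mrhaedpboaur" -> "lqgzdcoanztq" -> "lqgzdcoanztq"
  probe: "mtkzxtaygajc" -> "lsjywszxfzib" -> "lsjywszxfzib"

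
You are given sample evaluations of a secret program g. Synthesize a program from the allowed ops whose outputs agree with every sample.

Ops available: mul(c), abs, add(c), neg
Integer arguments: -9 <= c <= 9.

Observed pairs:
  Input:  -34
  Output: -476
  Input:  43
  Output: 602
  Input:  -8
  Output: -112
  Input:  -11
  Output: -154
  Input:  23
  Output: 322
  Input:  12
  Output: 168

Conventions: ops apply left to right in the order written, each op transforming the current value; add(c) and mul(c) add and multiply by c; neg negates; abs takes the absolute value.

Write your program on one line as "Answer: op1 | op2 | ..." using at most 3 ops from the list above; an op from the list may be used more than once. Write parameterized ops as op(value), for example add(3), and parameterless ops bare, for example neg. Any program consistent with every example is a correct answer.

mul(-7) | mul(2) | neg

Check, running the answer program on each example:
  -34 -> 238 -> 476 -> -476
  43 -> -301 -> -602 -> 602
  -8 -> 56 -> 112 -> -112
  -11 -> 77 -> 154 -> -154
  23 -> -161 -> -322 -> 322
  12 -> -84 -> -168 -> 168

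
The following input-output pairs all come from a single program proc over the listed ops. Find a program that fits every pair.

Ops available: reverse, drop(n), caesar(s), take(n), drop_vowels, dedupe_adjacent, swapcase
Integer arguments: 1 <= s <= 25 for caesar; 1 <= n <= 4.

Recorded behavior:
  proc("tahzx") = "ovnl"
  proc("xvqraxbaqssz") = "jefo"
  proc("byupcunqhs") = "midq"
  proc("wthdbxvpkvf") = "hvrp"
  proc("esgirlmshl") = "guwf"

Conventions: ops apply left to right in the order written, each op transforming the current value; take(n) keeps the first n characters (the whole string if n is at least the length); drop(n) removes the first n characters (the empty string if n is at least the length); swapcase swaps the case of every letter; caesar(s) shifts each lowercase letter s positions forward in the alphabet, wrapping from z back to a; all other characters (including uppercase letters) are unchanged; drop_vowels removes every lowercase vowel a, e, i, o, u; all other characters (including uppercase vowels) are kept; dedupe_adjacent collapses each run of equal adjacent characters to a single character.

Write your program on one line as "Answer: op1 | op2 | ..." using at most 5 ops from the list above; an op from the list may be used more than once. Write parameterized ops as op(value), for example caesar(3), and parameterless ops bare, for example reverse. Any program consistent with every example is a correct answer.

drop(1) | caesar(14) | dedupe_adjacent | take(4)

Check, running the answer program on each example:
  "tahzx" -> "ahzx" -> "ovnl" -> "ovnl" -> "ovnl"
  "xvqraxbaqssz" -> "vqraxbaqssz" -> "jefolpoeggn" -> "jefolpoegn" -> "jefo"
  "byupcunqhs" -> "yupcunqhs" -> "midqibevg" -> "midqibevg" -> "midq"
  "wthdbxvpkvf" -> "thdbxvpkvf" -> "hvrpljdyjt" -> "hvrpljdyjt" -> "hvrp"
  "esgirlmshl" -> "sgirlmshl" -> "guwfzagvz" -> "guwfzagvz" -> "guwf"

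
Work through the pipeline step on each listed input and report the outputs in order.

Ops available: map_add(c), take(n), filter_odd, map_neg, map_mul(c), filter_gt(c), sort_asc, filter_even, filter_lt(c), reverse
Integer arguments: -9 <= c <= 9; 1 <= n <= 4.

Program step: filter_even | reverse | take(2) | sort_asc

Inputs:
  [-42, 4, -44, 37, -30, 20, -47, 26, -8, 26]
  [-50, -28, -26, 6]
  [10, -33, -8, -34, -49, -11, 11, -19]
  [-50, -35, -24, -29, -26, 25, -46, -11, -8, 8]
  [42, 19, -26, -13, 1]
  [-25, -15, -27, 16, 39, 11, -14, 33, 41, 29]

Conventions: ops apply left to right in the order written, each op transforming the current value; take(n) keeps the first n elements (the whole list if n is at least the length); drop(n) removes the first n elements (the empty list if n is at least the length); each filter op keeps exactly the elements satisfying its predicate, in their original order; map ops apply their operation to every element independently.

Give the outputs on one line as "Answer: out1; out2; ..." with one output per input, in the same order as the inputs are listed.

Execution, op by op:
  [-42, 4, -44, 37, -30, 20, -47, 26, -8, 26] -> [-42, 4, -44, -30, 20, 26, -8, 26] -> [26, -8, 26, 20, -30, -44, 4, -42] -> [26, -8] -> [-8, 26]
  [-50, -28, -26, 6] -> [-50, -28, -26, 6] -> [6, -26, -28, -50] -> [6, -26] -> [-26, 6]
  [10, -33, -8, -34, -49, -11, 11, -19] -> [10, -8, -34] -> [-34, -8, 10] -> [-34, -8] -> [-34, -8]
  [-50, -35, -24, -29, -26, 25, -46, -11, -8, 8] -> [-50, -24, -26, -46, -8, 8] -> [8, -8, -46, -26, -24, -50] -> [8, -8] -> [-8, 8]
  [42, 19, -26, -13, 1] -> [42, -26] -> [-26, 42] -> [-26, 42] -> [-26, 42]
  [-25, -15, -27, 16, 39, 11, -14, 33, 41, 29] -> [16, -14] -> [-14, 16] -> [-14, 16] -> [-14, 16]

[-8, 26]; [-26, 6]; [-34, -8]; [-8, 8]; [-26, 42]; [-14, 16]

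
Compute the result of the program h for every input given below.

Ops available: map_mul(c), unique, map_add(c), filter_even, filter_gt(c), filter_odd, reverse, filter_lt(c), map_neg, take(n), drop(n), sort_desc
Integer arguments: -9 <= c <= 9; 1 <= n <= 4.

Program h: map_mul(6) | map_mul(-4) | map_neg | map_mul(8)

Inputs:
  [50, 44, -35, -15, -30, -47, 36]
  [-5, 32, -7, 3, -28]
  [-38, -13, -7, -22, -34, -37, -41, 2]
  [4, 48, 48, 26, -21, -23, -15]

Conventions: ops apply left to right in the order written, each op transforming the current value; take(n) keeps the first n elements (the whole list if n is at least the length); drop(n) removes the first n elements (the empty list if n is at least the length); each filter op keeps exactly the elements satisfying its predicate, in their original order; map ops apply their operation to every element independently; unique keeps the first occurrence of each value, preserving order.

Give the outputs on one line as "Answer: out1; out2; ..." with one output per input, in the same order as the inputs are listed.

Execution, op by op:
  [50, 44, -35, -15, -30, -47, 36] -> [300, 264, -210, -90, -180, -282, 216] -> [-1200, -1056, 840, 360, 720, 1128, -864] -> [1200, 1056, -840, -360, -720, -1128, 864] -> [9600, 8448, -6720, -2880, -5760, -9024, 6912]
  [-5, 32, -7, 3, -28] -> [-30, 192, -42, 18, -168] -> [120, -768, 168, -72, 672] -> [-120, 768, -168, 72, -672] -> [-960, 6144, -1344, 576, -5376]
  [-38, -13, -7, -22, -34, -37, -41, 2] -> [-228, -78, -42, -132, -204, -222, -246, 12] -> [912, 312, 168, 528, 816, 888, 984, -48] -> [-912, -312, -168, -528, -816, -888, -984, 48] -> [-7296, -2496, -1344, -4224, -6528, -7104, -7872, 384]
  [4, 48, 48, 26, -21, -23, -15] -> [24, 288, 288, 156, -126, -138, -90] -> [-96, -1152, -1152, -624, 504, 552, 360] -> [96, 1152, 1152, 624, -504, -552, -360] -> [768, 9216, 9216, 4992, -4032, -4416, -2880]

[9600, 8448, -6720, -2880, -5760, -9024, 6912]; [-960, 6144, -1344, 576, -5376]; [-7296, -2496, -1344, -4224, -6528, -7104, -7872, 384]; [768, 9216, 9216, 4992, -4032, -4416, -2880]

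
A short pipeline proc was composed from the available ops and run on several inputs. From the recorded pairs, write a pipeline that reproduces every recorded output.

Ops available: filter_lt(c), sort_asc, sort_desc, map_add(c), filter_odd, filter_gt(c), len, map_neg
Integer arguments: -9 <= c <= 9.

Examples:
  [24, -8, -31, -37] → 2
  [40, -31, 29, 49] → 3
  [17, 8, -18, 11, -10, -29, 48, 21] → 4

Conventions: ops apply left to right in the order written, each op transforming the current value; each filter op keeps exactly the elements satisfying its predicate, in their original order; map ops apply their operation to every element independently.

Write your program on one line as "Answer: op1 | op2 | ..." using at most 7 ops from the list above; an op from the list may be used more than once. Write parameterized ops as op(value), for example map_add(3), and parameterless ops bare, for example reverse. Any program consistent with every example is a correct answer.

filter_odd | map_add(2) | map_neg | map_add(7) | map_add(3) | len

Check, running the answer program on each example:
  [24, -8, -31, -37] -> [-31, -37] -> [-29, -35] -> [29, 35] -> [36, 42] -> [39, 45] -> 2
  [40, -31, 29, 49] -> [-31, 29, 49] -> [-29, 31, 51] -> [29, -31, -51] -> [36, -24, -44] -> [39, -21, -41] -> 3
  [17, 8, -18, 11, -10, -29, 48, 21] -> [17, 11, -29, 21] -> [19, 13, -27, 23] -> [-19, -13, 27, -23] -> [-12, -6, 34, -16] -> [-9, -3, 37, -13] -> 4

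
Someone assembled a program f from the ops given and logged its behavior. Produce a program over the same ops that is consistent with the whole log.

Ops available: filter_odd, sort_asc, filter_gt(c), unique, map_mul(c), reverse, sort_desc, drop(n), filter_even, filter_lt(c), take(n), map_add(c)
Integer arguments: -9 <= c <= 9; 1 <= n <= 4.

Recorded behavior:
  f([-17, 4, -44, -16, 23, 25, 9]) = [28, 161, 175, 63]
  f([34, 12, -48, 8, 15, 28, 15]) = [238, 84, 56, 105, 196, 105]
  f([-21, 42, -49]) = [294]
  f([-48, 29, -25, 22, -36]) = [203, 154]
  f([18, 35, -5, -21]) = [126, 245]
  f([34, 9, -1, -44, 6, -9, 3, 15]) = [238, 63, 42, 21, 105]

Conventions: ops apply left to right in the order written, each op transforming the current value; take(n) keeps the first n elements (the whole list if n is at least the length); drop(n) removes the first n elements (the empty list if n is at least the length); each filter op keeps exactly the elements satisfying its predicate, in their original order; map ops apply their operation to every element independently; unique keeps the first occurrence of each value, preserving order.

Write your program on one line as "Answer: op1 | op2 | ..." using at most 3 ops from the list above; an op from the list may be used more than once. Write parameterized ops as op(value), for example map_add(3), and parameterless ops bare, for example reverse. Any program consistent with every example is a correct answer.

map_mul(7) | filter_gt(2)

Check, running the answer program on each example:
  [-17, 4, -44, -16, 23, 25, 9] -> [-119, 28, -308, -112, 161, 175, 63] -> [28, 161, 175, 63]
  [34, 12, -48, 8, 15, 28, 15] -> [238, 84, -336, 56, 105, 196, 105] -> [238, 84, 56, 105, 196, 105]
  [-21, 42, -49] -> [-147, 294, -343] -> [294]
  [-48, 29, -25, 22, -36] -> [-336, 203, -175, 154, -252] -> [203, 154]
  [18, 35, -5, -21] -> [126, 245, -35, -147] -> [126, 245]
  [34, 9, -1, -44, 6, -9, 3, 15] -> [238, 63, -7, -308, 42, -63, 21, 105] -> [238, 63, 42, 21, 105]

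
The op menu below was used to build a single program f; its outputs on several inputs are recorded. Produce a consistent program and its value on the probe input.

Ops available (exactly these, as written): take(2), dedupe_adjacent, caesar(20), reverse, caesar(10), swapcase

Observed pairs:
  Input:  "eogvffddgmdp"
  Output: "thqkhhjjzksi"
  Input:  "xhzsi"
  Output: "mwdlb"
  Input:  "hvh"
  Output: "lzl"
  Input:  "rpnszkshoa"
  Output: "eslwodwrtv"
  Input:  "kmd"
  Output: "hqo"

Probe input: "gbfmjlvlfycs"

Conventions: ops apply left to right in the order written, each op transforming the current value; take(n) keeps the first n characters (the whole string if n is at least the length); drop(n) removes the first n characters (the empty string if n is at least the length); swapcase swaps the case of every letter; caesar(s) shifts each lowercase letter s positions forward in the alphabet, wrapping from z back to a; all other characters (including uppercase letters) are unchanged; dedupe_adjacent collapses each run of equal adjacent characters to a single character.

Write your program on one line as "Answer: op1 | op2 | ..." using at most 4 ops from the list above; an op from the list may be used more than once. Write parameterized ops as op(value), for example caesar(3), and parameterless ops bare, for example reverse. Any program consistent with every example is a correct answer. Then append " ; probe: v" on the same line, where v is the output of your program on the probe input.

reverse | caesar(10) | caesar(20) ; probe: "wgcjpzpnqjfk"

Check, running the answer program on each example:
  "eogvffddgmdp" -> "pdmgddffvgoe" -> "znwqnnppfqyo" -> "thqkhhjjzksi"
  "xhzsi" -> "iszhx" -> "scjrh" -> "mwdlb"
  "hvh" -> "hvh" -> "rfr" -> "lzl"
  "rpnszkshoa" -> "aohskzsnpr" -> "kyrcujcxzb" -> "eslwodwrtv"
  "kmd" -> "dmk" -> "nwu" -> "hqo"
  probe: "gbfmjlvlfycs" -> "scyflvljmfbg" -> "cmipvfvtwplq" -> "wgcjpzpnqjfk"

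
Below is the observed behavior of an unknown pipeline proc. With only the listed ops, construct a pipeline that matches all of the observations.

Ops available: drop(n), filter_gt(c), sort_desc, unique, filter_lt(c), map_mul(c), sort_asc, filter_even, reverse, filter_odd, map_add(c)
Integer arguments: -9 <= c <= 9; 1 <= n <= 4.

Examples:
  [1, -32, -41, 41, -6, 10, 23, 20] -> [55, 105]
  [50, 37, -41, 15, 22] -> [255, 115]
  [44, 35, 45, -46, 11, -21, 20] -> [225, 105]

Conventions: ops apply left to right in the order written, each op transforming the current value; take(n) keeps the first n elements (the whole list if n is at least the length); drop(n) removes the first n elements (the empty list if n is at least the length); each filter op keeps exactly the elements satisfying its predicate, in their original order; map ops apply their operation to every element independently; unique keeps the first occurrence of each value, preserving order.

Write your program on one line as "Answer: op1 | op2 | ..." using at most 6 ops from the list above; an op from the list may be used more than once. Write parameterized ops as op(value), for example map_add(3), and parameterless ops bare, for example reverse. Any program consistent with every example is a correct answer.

map_mul(5) | map_add(9) | filter_gt(-6) | filter_odd | map_add(-4)

Check, running the answer program on each example:
  [1, -32, -41, 41, -6, 10, 23, 20] -> [5, -160, -205, 205, -30, 50, 115, 100] -> [14, -151, -196, 214, -21, 59, 124, 109] -> [14, 214, 59, 124, 109] -> [59, 109] -> [55, 105]
  [50, 37, -41, 15, 22] -> [250, 185, -205, 75, 110] -> [259, 194, -196, 84, 119] -> [259, 194, 84, 119] -> [259, 119] -> [255, 115]
  [44, 35, 45, -46, 11, -21, 20] -> [220, 175, 225, -230, 55, -105, 100] -> [229, 184, 234, -221, 64, -96, 109] -> [229, 184, 234, 64, 109] -> [229, 109] -> [225, 105]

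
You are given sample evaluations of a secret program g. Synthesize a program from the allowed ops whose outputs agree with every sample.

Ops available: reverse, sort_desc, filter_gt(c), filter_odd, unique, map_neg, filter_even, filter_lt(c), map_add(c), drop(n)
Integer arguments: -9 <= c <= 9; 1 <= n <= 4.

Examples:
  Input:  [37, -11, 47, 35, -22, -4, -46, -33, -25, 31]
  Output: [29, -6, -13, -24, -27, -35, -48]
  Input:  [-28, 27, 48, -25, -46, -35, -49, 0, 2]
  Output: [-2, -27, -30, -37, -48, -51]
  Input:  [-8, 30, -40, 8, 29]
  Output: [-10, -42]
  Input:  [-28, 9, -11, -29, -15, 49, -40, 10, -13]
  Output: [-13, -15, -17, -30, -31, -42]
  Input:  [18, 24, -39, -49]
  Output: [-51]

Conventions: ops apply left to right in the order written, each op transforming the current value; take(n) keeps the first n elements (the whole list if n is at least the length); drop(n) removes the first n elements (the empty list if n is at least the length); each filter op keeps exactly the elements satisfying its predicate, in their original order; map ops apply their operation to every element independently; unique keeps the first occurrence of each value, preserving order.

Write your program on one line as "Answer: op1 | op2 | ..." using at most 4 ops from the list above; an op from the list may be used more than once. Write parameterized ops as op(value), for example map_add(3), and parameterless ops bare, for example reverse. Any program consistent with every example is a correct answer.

map_add(-2) | sort_desc | drop(1) | drop(2)

Check, running the answer program on each example:
  [37, -11, 47, 35, -22, -4, -46, -33, -25, 31] -> [35, -13, 45, 33, -24, -6, -48, -35, -27, 29] -> [45, 35, 33, 29, -6, -13, -24, -27, -35, -48] -> [35, 33, 29, -6, -13, -24, -27, -35, -48] -> [29, -6, -13, -24, -27, -35, -48]
  [-28, 27, 48, -25, -46, -35, -49, 0, 2] -> [-30, 25, 46, -27, -48, -37, -51, -2, 0] -> [46, 25, 0, -2, -27, -30, -37, -48, -51] -> [25, 0, -2, -27, -30, -37, -48, -51] -> [-2, -27, -30, -37, -48, -51]
  [-8, 30, -40, 8, 29] -> [-10, 28, -42, 6, 27] -> [28, 27, 6, -10, -42] -> [27, 6, -10, -42] -> [-10, -42]
  [-28, 9, -11, -29, -15, 49, -40, 10, -13] -> [-30, 7, -13, -31, -17, 47, -42, 8, -15] -> [47, 8, 7, -13, -15, -17, -30, -31, -42] -> [8, 7, -13, -15, -17, -30, -31, -42] -> [-13, -15, -17, -30, -31, -42]
  [18, 24, -39, -49] -> [16, 22, -41, -51] -> [22, 16, -41, -51] -> [16, -41, -51] -> [-51]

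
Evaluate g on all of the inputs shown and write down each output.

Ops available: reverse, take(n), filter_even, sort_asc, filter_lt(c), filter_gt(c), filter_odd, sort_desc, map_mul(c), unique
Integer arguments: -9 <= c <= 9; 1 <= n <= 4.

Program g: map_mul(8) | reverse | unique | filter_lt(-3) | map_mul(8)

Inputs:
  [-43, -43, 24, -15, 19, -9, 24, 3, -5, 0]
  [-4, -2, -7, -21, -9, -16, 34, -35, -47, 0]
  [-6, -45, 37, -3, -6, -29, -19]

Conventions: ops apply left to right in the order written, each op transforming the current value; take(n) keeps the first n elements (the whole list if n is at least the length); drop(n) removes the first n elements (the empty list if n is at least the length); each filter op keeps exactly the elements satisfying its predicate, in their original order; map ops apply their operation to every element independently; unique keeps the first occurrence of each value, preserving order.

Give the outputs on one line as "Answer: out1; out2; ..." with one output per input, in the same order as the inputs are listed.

[-320, -576, -960, -2752]; [-3008, -2240, -1024, -576, -1344, -448, -128, -256]; [-1216, -1856, -384, -192, -2880]

Execution, op by op:
  [-43, -43, 24, -15, 19, -9, 24, 3, -5, 0] -> [-344, -344, 192, -120, 152, -72, 192, 24, -40, 0] -> [0, -40, 24, 192, -72, 152, -120, 192, -344, -344] -> [0, -40, 24, 192, -72, 152, -120, -344] -> [-40, -72, -120, -344] -> [-320, -576, -960, -2752]
  [-4, -2, -7, -21, -9, -16, 34, -35, -47, 0] -> [-32, -16, -56, -168, -72, -128, 272, -280, -376, 0] -> [0, -376, -280, 272, -128, -72, -168, -56, -16, -32] -> [0, -376, -280, 272, -128, -72, -168, -56, -16, -32] -> [-376, -280, -128, -72, -168, -56, -16, -32] -> [-3008, -2240, -1024, -576, -1344, -448, -128, -256]
  [-6, -45, 37, -3, -6, -29, -19] -> [-48, -360, 296, -24, -48, -232, -152] -> [-152, -232, -48, -24, 296, -360, -48] -> [-152, -232, -48, -24, 296, -360] -> [-152, -232, -48, -24, -360] -> [-1216, -1856, -384, -192, -2880]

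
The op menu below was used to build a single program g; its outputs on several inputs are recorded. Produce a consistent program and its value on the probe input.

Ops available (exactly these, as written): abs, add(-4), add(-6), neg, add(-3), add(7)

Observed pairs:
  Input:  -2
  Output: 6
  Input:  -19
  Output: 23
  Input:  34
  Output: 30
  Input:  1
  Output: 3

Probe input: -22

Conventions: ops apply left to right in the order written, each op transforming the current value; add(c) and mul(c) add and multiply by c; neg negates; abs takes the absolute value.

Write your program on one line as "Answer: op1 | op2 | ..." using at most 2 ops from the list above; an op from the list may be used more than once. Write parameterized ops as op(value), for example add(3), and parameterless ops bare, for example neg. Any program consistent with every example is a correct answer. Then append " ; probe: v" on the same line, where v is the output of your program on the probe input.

add(-4) | abs ; probe: 26

Check, running the answer program on each example:
  -2 -> -6 -> 6
  -19 -> -23 -> 23
  34 -> 30 -> 30
  1 -> -3 -> 3
  probe: -22 -> -26 -> 26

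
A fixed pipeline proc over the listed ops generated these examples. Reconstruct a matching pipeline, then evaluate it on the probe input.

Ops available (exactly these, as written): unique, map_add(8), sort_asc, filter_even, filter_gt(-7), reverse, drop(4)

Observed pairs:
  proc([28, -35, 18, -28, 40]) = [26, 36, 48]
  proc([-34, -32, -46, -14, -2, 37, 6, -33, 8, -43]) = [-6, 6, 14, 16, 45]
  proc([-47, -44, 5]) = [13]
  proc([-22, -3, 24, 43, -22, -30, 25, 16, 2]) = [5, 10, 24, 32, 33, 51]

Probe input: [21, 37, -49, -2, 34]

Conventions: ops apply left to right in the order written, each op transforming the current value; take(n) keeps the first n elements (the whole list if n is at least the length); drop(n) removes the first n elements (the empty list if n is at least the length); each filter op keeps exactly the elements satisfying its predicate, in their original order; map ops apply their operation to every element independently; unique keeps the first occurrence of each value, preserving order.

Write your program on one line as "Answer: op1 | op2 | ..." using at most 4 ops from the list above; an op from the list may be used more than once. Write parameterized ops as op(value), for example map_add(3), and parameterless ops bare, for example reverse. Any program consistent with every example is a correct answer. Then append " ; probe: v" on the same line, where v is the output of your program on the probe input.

map_add(8) | filter_gt(-7) | sort_asc ; probe: [6, 29, 42, 45]

Check, running the answer program on each example:
  [28, -35, 18, -28, 40] -> [36, -27, 26, -20, 48] -> [36, 26, 48] -> [26, 36, 48]
  [-34, -32, -46, -14, -2, 37, 6, -33, 8, -43] -> [-26, -24, -38, -6, 6, 45, 14, -25, 16, -35] -> [-6, 6, 45, 14, 16] -> [-6, 6, 14, 16, 45]
  [-47, -44, 5] -> [-39, -36, 13] -> [13] -> [13]
  [-22, -3, 24, 43, -22, -30, 25, 16, 2] -> [-14, 5, 32, 51, -14, -22, 33, 24, 10] -> [5, 32, 51, 33, 24, 10] -> [5, 10, 24, 32, 33, 51]
  probe: [21, 37, -49, -2, 34] -> [29, 45, -41, 6, 42] -> [29, 45, 6, 42] -> [6, 29, 42, 45]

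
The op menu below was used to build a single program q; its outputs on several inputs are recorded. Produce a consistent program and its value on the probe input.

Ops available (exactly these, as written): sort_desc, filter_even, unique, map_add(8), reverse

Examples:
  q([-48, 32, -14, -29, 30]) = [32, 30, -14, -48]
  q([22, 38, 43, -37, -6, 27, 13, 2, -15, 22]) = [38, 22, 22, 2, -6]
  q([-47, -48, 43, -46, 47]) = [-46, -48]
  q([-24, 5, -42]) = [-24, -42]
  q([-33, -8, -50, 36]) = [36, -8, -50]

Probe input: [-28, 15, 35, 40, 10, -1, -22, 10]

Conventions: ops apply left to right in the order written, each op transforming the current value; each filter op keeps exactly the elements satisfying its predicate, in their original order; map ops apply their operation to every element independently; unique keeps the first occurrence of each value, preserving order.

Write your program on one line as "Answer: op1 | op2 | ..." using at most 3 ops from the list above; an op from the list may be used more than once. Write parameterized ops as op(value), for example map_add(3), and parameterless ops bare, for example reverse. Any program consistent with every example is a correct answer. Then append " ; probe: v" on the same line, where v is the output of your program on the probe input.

filter_even | sort_desc ; probe: [40, 10, 10, -22, -28]

Check, running the answer program on each example:
  [-48, 32, -14, -29, 30] -> [-48, 32, -14, 30] -> [32, 30, -14, -48]
  [22, 38, 43, -37, -6, 27, 13, 2, -15, 22] -> [22, 38, -6, 2, 22] -> [38, 22, 22, 2, -6]
  [-47, -48, 43, -46, 47] -> [-48, -46] -> [-46, -48]
  [-24, 5, -42] -> [-24, -42] -> [-24, -42]
  [-33, -8, -50, 36] -> [-8, -50, 36] -> [36, -8, -50]
  probe: [-28, 15, 35, 40, 10, -1, -22, 10] -> [-28, 40, 10, -22, 10] -> [40, 10, 10, -22, -28]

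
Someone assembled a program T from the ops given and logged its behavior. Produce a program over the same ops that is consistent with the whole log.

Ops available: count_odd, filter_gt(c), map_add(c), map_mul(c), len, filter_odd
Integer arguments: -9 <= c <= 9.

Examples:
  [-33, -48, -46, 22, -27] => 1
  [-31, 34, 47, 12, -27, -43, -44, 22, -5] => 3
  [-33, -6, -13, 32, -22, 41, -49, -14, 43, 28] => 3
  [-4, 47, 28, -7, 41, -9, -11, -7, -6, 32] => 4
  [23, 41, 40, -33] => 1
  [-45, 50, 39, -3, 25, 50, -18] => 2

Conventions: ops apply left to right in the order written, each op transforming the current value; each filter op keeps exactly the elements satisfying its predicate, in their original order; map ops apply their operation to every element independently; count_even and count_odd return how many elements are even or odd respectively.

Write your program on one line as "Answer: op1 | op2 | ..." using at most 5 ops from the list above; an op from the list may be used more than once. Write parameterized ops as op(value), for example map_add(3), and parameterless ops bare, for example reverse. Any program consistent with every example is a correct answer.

map_add(7) | filter_gt(-4) | filter_odd | len

Check, running the answer program on each example:
  [-33, -48, -46, 22, -27] -> [-26, -41, -39, 29, -20] -> [29] -> [29] -> 1
  [-31, 34, 47, 12, -27, -43, -44, 22, -5] -> [-24, 41, 54, 19, -20, -36, -37, 29, 2] -> [41, 54, 19, 29, 2] -> [41, 19, 29] -> 3
  [-33, -6, -13, 32, -22, 41, -49, -14, 43, 28] -> [-26, 1, -6, 39, -15, 48, -42, -7, 50, 35] -> [1, 39, 48, 50, 35] -> [1, 39, 35] -> 3
  [-4, 47, 28, -7, 41, -9, -11, -7, -6, 32] -> [3, 54, 35, 0, 48, -2, -4, 0, 1, 39] -> [3, 54, 35, 0, 48, -2, 0, 1, 39] -> [3, 35, 1, 39] -> 4
  [23, 41, 40, -33] -> [30, 48, 47, -26] -> [30, 48, 47] -> [47] -> 1
  [-45, 50, 39, -3, 25, 50, -18] -> [-38, 57, 46, 4, 32, 57, -11] -> [57, 46, 4, 32, 57] -> [57, 57] -> 2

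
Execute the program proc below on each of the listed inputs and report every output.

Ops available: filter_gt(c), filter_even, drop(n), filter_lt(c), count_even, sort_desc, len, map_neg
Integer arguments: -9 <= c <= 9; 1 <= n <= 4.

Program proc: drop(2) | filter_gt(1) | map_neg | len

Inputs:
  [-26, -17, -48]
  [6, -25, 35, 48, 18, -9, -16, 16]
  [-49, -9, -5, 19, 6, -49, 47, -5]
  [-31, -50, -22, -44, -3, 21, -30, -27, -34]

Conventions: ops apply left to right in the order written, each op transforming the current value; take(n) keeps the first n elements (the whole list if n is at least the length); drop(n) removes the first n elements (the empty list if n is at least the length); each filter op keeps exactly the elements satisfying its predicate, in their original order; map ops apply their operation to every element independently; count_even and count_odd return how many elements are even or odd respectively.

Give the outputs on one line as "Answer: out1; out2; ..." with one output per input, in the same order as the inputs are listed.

Execution, op by op:
  [-26, -17, -48] -> [-48] -> [] -> [] -> 0
  [6, -25, 35, 48, 18, -9, -16, 16] -> [35, 48, 18, -9, -16, 16] -> [35, 48, 18, 16] -> [-35, -48, -18, -16] -> 4
  [-49, -9, -5, 19, 6, -49, 47, -5] -> [-5, 19, 6, -49, 47, -5] -> [19, 6, 47] -> [-19, -6, -47] -> 3
  [-31, -50, -22, -44, -3, 21, -30, -27, -34] -> [-22, -44, -3, 21, -30, -27, -34] -> [21] -> [-21] -> 1

0; 4; 3; 1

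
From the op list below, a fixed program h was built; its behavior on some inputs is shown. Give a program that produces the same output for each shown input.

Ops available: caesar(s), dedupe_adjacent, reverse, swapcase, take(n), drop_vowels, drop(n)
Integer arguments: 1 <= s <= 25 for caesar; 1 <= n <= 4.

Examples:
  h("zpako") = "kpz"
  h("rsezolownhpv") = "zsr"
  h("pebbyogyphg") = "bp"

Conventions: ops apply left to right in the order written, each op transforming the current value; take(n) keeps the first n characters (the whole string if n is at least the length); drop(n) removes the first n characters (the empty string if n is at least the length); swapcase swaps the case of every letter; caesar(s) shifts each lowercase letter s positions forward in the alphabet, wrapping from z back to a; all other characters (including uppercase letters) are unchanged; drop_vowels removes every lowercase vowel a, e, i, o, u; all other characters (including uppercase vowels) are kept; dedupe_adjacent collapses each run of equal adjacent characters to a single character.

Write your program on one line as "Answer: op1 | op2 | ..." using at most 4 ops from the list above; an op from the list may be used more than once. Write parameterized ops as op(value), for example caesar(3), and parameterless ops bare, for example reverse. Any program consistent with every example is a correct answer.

take(4) | dedupe_adjacent | reverse | drop_vowels

Check, running the answer program on each example:
  "zpako" -> "zpak" -> "zpak" -> "kapz" -> "kpz"
  "rsezolownhpv" -> "rsez" -> "rsez" -> "zesr" -> "zsr"
  "pebbyogyphg" -> "pebb" -> "peb" -> "bep" -> "bp"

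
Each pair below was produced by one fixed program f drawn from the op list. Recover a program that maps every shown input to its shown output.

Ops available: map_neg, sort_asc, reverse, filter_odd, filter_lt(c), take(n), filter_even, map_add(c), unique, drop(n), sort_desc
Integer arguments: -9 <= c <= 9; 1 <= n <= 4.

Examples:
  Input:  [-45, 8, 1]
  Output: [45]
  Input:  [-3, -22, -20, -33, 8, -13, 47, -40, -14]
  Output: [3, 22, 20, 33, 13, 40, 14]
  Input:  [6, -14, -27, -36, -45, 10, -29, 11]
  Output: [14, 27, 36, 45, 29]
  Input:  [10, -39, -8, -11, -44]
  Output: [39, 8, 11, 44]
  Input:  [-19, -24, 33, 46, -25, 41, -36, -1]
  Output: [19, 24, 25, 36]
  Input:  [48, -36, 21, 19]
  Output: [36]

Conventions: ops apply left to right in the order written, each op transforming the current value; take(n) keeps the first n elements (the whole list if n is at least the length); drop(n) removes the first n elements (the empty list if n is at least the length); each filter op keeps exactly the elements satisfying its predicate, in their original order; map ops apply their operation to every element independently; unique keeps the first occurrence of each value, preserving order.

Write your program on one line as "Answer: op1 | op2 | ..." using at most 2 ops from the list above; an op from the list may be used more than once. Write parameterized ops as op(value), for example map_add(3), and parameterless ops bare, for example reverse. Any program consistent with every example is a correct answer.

filter_lt(-2) | map_neg

Check, running the answer program on each example:
  [-45, 8, 1] -> [-45] -> [45]
  [-3, -22, -20, -33, 8, -13, 47, -40, -14] -> [-3, -22, -20, -33, -13, -40, -14] -> [3, 22, 20, 33, 13, 40, 14]
  [6, -14, -27, -36, -45, 10, -29, 11] -> [-14, -27, -36, -45, -29] -> [14, 27, 36, 45, 29]
  [10, -39, -8, -11, -44] -> [-39, -8, -11, -44] -> [39, 8, 11, 44]
  [-19, -24, 33, 46, -25, 41, -36, -1] -> [-19, -24, -25, -36] -> [19, 24, 25, 36]
  [48, -36, 21, 19] -> [-36] -> [36]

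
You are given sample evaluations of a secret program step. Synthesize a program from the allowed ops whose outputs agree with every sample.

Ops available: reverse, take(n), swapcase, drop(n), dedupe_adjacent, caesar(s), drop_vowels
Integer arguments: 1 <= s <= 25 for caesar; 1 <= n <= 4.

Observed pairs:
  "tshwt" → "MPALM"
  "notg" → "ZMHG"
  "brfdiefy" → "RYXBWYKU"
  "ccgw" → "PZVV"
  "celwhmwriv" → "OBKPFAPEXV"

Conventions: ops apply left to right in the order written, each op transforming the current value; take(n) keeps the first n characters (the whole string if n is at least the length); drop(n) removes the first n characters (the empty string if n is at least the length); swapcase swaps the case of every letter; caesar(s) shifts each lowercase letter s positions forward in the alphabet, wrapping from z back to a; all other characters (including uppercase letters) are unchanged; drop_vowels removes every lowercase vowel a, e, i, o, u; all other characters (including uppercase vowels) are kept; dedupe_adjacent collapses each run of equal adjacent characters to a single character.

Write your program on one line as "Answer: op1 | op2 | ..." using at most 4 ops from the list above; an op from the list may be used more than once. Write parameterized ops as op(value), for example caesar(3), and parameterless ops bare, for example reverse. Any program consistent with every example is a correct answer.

reverse | caesar(19) | swapcase

Check, running the answer program on each example:
  "tshwt" -> "twhst" -> "mpalm" -> "MPALM"
  "notg" -> "gton" -> "zmhg" -> "ZMHG"
  "brfdiefy" -> "yfeidfrb" -> "ryxbwyku" -> "RYXBWYKU"
  "ccgw" -> "wgcc" -> "pzvv" -> "PZVV"
  "celwhmwriv" -> "virwmhwlec" -> "obkpfapexv" -> "OBKPFAPEXV"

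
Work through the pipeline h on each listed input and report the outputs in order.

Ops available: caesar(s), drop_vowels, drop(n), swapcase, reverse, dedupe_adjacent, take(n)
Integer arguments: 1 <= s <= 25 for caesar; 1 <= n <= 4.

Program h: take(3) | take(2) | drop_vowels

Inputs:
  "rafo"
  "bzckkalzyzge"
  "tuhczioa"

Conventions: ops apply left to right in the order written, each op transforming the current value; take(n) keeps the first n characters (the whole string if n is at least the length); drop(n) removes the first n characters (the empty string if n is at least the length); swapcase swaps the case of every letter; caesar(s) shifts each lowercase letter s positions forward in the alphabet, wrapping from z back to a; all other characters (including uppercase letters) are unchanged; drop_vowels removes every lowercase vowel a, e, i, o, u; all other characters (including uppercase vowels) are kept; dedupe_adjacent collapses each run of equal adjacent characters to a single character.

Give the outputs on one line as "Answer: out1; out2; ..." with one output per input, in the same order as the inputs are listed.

Execution, op by op:
  "rafo" -> "raf" -> "ra" -> "r"
  "bzckkalzyzge" -> "bzc" -> "bz" -> "bz"
  "tuhczioa" -> "tuh" -> "tu" -> "t"

"r"; "bz"; "t"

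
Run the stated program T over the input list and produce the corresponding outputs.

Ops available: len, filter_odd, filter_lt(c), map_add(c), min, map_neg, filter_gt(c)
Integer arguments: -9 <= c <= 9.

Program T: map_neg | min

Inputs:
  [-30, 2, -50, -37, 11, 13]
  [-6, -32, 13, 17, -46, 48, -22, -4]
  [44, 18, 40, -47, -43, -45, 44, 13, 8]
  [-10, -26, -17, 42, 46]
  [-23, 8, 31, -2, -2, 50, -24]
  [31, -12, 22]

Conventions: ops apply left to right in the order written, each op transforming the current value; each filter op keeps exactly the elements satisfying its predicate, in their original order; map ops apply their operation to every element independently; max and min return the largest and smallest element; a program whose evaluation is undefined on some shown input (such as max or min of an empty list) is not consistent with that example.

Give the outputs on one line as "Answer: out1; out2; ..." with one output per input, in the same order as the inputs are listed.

Execution, op by op:
  [-30, 2, -50, -37, 11, 13] -> [30, -2, 50, 37, -11, -13] -> -13
  [-6, -32, 13, 17, -46, 48, -22, -4] -> [6, 32, -13, -17, 46, -48, 22, 4] -> -48
  [44, 18, 40, -47, -43, -45, 44, 13, 8] -> [-44, -18, -40, 47, 43, 45, -44, -13, -8] -> -44
  [-10, -26, -17, 42, 46] -> [10, 26, 17, -42, -46] -> -46
  [-23, 8, 31, -2, -2, 50, -24] -> [23, -8, -31, 2, 2, -50, 24] -> -50
  [31, -12, 22] -> [-31, 12, -22] -> -31

-13; -48; -44; -46; -50; -31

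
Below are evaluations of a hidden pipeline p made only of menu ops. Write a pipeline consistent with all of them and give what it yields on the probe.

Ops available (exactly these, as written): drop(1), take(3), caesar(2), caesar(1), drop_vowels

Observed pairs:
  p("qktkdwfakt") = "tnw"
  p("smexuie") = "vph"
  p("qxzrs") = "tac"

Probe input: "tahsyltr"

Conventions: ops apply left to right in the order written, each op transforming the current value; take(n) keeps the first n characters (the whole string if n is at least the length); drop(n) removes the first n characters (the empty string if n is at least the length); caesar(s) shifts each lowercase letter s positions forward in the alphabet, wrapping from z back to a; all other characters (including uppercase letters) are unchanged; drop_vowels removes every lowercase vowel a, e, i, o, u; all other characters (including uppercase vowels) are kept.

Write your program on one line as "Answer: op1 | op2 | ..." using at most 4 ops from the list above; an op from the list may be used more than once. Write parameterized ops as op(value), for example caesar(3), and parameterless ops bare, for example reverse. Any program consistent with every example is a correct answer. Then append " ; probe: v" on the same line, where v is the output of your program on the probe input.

take(3) | caesar(1) | caesar(2) ; probe: "wdk"

Check, running the answer program on each example:
  "qktkdwfakt" -> "qkt" -> "rlu" -> "tnw"
  "smexuie" -> "sme" -> "tnf" -> "vph"
  "qxzrs" -> "qxz" -> "rya" -> "tac"
  probe: "tahsyltr" -> "tah" -> "ubi" -> "wdk"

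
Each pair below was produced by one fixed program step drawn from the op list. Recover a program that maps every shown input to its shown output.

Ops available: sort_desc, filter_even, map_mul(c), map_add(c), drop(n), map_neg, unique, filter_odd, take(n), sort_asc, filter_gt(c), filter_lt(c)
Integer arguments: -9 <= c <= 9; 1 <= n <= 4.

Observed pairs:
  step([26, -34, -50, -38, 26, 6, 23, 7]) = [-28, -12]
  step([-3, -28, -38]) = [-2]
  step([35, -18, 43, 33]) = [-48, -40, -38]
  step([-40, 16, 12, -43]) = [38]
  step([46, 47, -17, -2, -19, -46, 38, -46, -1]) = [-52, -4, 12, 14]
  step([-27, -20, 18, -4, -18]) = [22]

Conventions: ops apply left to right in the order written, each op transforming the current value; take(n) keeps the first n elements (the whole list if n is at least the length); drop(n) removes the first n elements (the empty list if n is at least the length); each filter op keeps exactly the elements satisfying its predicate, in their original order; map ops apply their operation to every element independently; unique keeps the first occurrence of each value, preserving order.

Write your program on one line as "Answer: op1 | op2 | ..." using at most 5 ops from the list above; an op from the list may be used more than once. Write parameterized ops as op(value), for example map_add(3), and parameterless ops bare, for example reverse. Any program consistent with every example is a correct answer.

filter_odd | sort_desc | map_neg | map_add(-5)

Check, running the answer program on each example:
  [26, -34, -50, -38, 26, 6, 23, 7] -> [23, 7] -> [23, 7] -> [-23, -7] -> [-28, -12]
  [-3, -28, -38] -> [-3] -> [-3] -> [3] -> [-2]
  [35, -18, 43, 33] -> [35, 43, 33] -> [43, 35, 33] -> [-43, -35, -33] -> [-48, -40, -38]
  [-40, 16, 12, -43] -> [-43] -> [-43] -> [43] -> [38]
  [46, 47, -17, -2, -19, -46, 38, -46, -1] -> [47, -17, -19, -1] -> [47, -1, -17, -19] -> [-47, 1, 17, 19] -> [-52, -4, 12, 14]
  [-27, -20, 18, -4, -18] -> [-27] -> [-27] -> [27] -> [22]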